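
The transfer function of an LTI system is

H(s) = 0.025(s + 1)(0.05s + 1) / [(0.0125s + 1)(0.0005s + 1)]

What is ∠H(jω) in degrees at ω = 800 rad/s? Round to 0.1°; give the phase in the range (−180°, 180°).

At ω = 800 rad/s:
zero (1 + j800·1) = 1 + j800 → |·| ≈ 800, ∠ ≈ 89.93°
zero (1 + j800·0.05) = 1 + j40 → |·| ≈ 40.012, ∠ ≈ 88.57°
pole (1 + j800·0.0125) = 1 + j10 → |·| ≈ 10.05, ∠ ≈ 84.29°
pole (1 + j800·0.0005) = 1 + j0.4 → |·| ≈ 1.077, ∠ ≈ 21.80°
∠H = (89.93° + 88.57°) − (84.29° + 21.80°) = 72.41°

72.4°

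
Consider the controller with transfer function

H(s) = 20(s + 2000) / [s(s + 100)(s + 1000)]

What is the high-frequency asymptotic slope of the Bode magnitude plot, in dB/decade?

Each pole contributes −20 dB/decade at high frequency; each zero contributes +20 dB/decade.
Net: 1 zero(s) − 3 pole(s) → -40 dB/decade.

-40 dB/decade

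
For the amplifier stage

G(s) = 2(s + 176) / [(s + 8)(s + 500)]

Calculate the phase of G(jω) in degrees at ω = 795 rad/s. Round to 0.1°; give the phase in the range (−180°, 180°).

-69.7°

At s = jω = j795:
zero (s+176): 176 + j795 → |·| = √(176²+795²) = √663001 ≈ 814.25, ∠ = arctan(795/176) ≈ 77.52°
pole (s+8): 8 + j795 → |·| = √(8²+795²) = √632089 ≈ 795.04, ∠ = arctan(795/8) ≈ 89.42°
pole (s+500): 500 + j795 → |·| = √(500²+795²) = √882025 ≈ 939.16, ∠ = arctan(795/500) ≈ 57.83°
∠G = 77.52° − 147.25° = -69.73°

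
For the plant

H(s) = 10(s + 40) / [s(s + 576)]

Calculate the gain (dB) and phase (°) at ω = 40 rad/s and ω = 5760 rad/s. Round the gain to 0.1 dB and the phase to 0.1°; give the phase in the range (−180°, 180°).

At s = jω = j40:
zero (s+40): 40 + j40 → |·| = √(40²+40²) = √3200 ≈ 56.569, ∠ = arctan(40/40) ≈ 45.00°
pole (s+576): 576 + j40 → |·| = √(576²+40²) = √333376 ≈ 577.39, ∠ = arctan(40/576) ≈ 3.97°
pole at origin: |s| = 40, ∠ = 90.00° (in denominator)
|H| = 10 · 56.569 / 23096 ≈ 0.024493
Gain = 20 log₁₀(0.024493) ≈ -32.22 dB
∠H = 45.00° − 93.97° = -48.97°

At s = jω = j5760:
zero (s+40): 40 + j5760 → |·| = √(40²+5760²) = √33179200 ≈ 5760.1, ∠ = arctan(5760/40) ≈ 89.60°
pole (s+576): 576 + j5760 → |·| = √(576²+5760²) = √33509376 ≈ 5788.7, ∠ = arctan(5760/576) ≈ 84.29°
pole at origin: |s| = 5760, ∠ = 90.00° (in denominator)
|H| = 10 · 5760.1 / 3.3343e+07 ≈ 0.0017275
Gain = 20 log₁₀(0.0017275) ≈ -55.25 dB
∠H = 89.60° − 174.29° = -84.69°

ω = 40: -32.2 dB, -49.0°; ω = 5760: -55.3 dB, -84.7°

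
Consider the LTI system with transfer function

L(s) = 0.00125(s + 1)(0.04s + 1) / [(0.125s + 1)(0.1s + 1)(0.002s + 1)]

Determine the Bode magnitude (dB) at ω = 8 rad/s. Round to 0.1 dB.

-44.7 dB

At ω = 8 rad/s:
zero (1 + j8·1) = 1 + j8 → |·| ≈ 8.0623, ∠ ≈ 82.87°
zero (1 + j8·0.04) = 1 + j0.32 → |·| ≈ 1.05, ∠ ≈ 17.74°
pole (1 + j8·0.125) = 1 + j1 → |·| ≈ 1.4142, ∠ ≈ 45.00°
pole (1 + j8·0.1) = 1 + j0.8 → |·| ≈ 1.2806, ∠ ≈ 38.66°
pole (1 + j8·0.002) = 1 + j0.016 → |·| ≈ 1.0001, ∠ ≈ 0.92°
|L| = 0.00125 · 8.0623 · 1.05 / (1.4142 · 1.2806 · 1.0001) ≈ 0.0058424
Gain = 20 log₁₀(0.0058424) ≈ -44.67 dB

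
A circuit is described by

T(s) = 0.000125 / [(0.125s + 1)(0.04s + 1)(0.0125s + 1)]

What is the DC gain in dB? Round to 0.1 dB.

-78.1 dB

T(0) = 0.000125 · 1 / 1 = 0.000125
20 log₁₀(0.000125) ≈ -78.06 dB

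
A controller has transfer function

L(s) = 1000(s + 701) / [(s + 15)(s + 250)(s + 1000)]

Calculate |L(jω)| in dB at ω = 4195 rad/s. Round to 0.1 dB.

-85.0 dB

At s = jω = j4195:
zero (s+701): 701 + j4195 → |·| = √(701²+4195²) = √18089426 ≈ 4253.2, ∠ = arctan(4195/701) ≈ 80.51°
pole (s+15): 15 + j4195 → |·| = √(15²+4195²) = √17598250 ≈ 4195, ∠ = arctan(4195/15) ≈ 89.80°
pole (s+250): 250 + j4195 → |·| = √(250²+4195²) = √17660525 ≈ 4202.4, ∠ = arctan(4195/250) ≈ 86.59°
pole (s+1000): 1000 + j4195 → |·| = √(1000²+4195²) = √18598025 ≈ 4312.5, ∠ = arctan(4195/1000) ≈ 76.59°
|L| = 1000 · 4253.2 / 7.6025e+10 ≈ 5.5945e-05
Gain = 20 log₁₀(5.5945e-05) ≈ -85.04 dB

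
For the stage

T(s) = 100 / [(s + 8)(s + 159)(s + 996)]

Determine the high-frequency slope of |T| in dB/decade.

Each pole contributes −20 dB/decade at high frequency; each zero contributes +20 dB/decade.
Net: 0 zero(s) − 3 pole(s) → -60 dB/decade.

-60 dB/decade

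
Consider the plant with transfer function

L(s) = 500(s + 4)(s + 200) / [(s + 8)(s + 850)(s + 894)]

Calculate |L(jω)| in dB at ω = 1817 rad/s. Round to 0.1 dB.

-13.0 dB

At s = jω = j1817:
zero (s+4): 4 + j1817 → |·| = √(4²+1817²) = √3301505 ≈ 1817, ∠ = arctan(1817/4) ≈ 89.87°
zero (s+200): 200 + j1817 → |·| = √(200²+1817²) = √3341489 ≈ 1828, ∠ = arctan(1817/200) ≈ 83.72°
pole (s+8): 8 + j1817 → |·| = √(8²+1817²) = √3301553 ≈ 1817, ∠ = arctan(1817/8) ≈ 89.75°
pole (s+850): 850 + j1817 → |·| = √(850²+1817²) = √4023989 ≈ 2006, ∠ = arctan(1817/850) ≈ 64.93°
pole (s+894): 894 + j1817 → |·| = √(894²+1817²) = √4100725 ≈ 2025, ∠ = arctan(1817/894) ≈ 63.80°
|L| = 500 · 3.3215e+06 / 7.3809e+09 ≈ 0.22501
Gain = 20 log₁₀(0.22501) ≈ -12.96 dB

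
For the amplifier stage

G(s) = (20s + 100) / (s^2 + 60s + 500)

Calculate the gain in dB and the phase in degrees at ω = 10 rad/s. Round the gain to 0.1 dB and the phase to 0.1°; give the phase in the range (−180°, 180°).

-10.2 dB, 7.1°

Substitute s = j10:
Numerator: 20(j10) + 100 = 100 + j200
Denominator: (j10)^2 + 60(j10) + 500 = 400 + j600
|N| = √(100² + 200²) ≈ 223.61, ∠N ≈ 63.43°
|D| = √(400² + 600²) ≈ 721.11, ∠D ≈ 56.31°
|G| = 223.61 / 721.11 ≈ 0.31009
Gain = 20 log₁₀(0.31009) ≈ -10.17 dB
∠G = 63.43° − 56.31° = 7.12°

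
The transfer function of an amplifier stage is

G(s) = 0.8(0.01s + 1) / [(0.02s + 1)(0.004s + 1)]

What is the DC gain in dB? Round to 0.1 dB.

-1.9 dB

G(0) = 0.8 · 1 / 1 = 0.8
20 log₁₀(0.8) ≈ -1.94 dB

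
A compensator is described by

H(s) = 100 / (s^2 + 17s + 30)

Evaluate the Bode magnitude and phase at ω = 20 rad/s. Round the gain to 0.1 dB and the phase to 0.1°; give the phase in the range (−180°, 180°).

-14.0 dB, -137.4°

Substitute s = j20:
Numerator: 100 = 100 + j0
Denominator: (j20)^2 + 17(j20) + 30 = -370 + j340
|N| = √(100² + 0²) ≈ 100, ∠N ≈ 0.00°
|D| = √(370² + 340²) ≈ 502.49, ∠D ≈ 137.42°
|H| = 100 / 502.49 ≈ 0.19901
Gain = 20 log₁₀(0.19901) ≈ -14.02 dB
∠H = 0.00° − 137.42° = -137.42°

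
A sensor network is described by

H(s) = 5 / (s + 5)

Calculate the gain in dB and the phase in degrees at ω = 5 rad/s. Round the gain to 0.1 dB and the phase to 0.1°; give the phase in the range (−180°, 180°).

Substitute s = j5:
Numerator: 5 = 5 + j0
Denominator: (j5) + 5 = 5 + j5
|N| = √(5² + 0²) ≈ 5, ∠N ≈ 0.00°
|D| = √(5² + 5²) ≈ 7.0711, ∠D ≈ 45.00°
|H| = 5 / 7.0711 ≈ 0.7071
Gain = 20 log₁₀(0.7071) ≈ -3.01 dB
∠H = 0.00° − 45.00° = -45.00°

-3.0 dB, -45.0°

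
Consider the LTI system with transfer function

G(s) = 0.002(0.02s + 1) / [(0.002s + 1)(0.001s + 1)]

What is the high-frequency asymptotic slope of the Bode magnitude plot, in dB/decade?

Each pole contributes −20 dB/decade at high frequency; each zero contributes +20 dB/decade.
Net: 1 zero(s) − 2 pole(s) → -20 dB/decade.

-20 dB/decade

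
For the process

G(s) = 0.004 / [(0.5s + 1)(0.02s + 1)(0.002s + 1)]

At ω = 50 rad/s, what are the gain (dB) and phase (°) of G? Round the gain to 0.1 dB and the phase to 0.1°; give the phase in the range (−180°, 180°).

At ω = 50 rad/s:
pole (1 + j50·0.5) = 1 + j25 → |·| ≈ 25.02, ∠ ≈ 87.71°
pole (1 + j50·0.02) = 1 + j1 → |·| ≈ 1.4142, ∠ ≈ 45.00°
pole (1 + j50·0.002) = 1 + j0.1 → |·| ≈ 1.005, ∠ ≈ 5.71°
|G| = 0.004 · 1 / (25.02 · 1.4142 · 1.005) ≈ 0.00011249
Gain = 20 log₁₀(0.00011249) ≈ -78.98 dB
∠G = (0°) − (87.71° + 45.00° + 5.71°) = -138.42°

-79.0 dB, -138.4°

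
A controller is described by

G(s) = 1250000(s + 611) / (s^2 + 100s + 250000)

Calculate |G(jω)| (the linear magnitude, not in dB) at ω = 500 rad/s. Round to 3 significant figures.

At s = jω = j500:
zero (s+611): 611 + j500 → |·| = √(611²+500²) = √623321 ≈ 789.51, ∠ = arctan(500/611) ≈ 39.29°
quadratic: (j500)² + 100·j500 + 250000 = 0 + j50000 → |·| ≈ 50000, ∠ ≈ 90.00°
|G| = 1250000 · 789.51 / 50000 ≈ 19738

1.97e+04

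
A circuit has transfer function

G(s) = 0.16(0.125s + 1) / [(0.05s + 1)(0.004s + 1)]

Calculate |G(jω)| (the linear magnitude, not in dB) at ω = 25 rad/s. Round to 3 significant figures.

0.326

At ω = 25 rad/s:
zero (1 + j25·0.125) = 1 + j3.125 → |·| ≈ 3.2811, ∠ ≈ 72.26°
pole (1 + j25·0.05) = 1 + j1.25 → |·| ≈ 1.6008, ∠ ≈ 51.34°
pole (1 + j25·0.004) = 1 + j0.1 → |·| ≈ 1.005, ∠ ≈ 5.71°
|G| = 0.16 · 3.2811 / (1.6008 · 1.005) ≈ 0.32631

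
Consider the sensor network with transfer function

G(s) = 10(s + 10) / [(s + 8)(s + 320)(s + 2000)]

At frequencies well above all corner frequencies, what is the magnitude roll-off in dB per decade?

-40 dB/decade

Each pole contributes −20 dB/decade at high frequency; each zero contributes +20 dB/decade.
Net: 1 zero(s) − 3 pole(s) → -40 dB/decade.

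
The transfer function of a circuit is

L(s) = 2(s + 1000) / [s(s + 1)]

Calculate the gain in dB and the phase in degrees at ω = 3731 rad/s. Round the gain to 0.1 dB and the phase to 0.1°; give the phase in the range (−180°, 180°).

At s = jω = j3731:
zero (s+1000): 1000 + j3731 → |·| = √(1000²+3731²) = √14920361 ≈ 3862.7, ∠ = arctan(3731/1000) ≈ 75.00°
pole (s+1): 1 + j3731 → |·| = √(1²+3731²) = √13920362 ≈ 3731, ∠ = arctan(3731/1) ≈ 89.98°
pole at origin: |s| = 3731, ∠ = 90.00° (in denominator)
|L| = 2 · 3862.7 / 1.392e+07 ≈ 0.00055499
Gain = 20 log₁₀(0.00055499) ≈ -65.11 dB
∠L = 75.00° − 179.98° = -104.98°

-65.1 dB, -105.0°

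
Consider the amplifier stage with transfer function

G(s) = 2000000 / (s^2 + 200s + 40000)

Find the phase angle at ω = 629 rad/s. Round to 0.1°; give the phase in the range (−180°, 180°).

-160.5°

At s = jω = j629:
quadratic: (j629)² + 200·j629 + 40000 = -355641 + j125800 → |·| ≈ 3.7723e+05, ∠ ≈ 160.52°
∠G = 0.00° − 160.52° = -160.52°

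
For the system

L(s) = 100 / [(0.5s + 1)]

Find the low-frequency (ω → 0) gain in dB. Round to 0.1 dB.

40.0 dB

L(0) = 100 · 1 / 1 = 100
20 log₁₀(100) ≈ 40.00 dB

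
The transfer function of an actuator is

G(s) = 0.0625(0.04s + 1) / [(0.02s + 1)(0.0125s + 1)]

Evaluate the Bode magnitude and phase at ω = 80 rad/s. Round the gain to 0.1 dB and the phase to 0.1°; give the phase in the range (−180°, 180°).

-22.1 dB, -30.3°

At ω = 80 rad/s:
zero (1 + j80·0.04) = 1 + j3.2 → |·| ≈ 3.3526, ∠ ≈ 72.65°
pole (1 + j80·0.02) = 1 + j1.6 → |·| ≈ 1.8868, ∠ ≈ 57.99°
pole (1 + j80·0.0125) = 1 + j1 → |·| ≈ 1.4142, ∠ ≈ 45.00°
|G| = 0.0625 · 3.3526 / (1.8868 · 1.4142) ≈ 0.078528
Gain = 20 log₁₀(0.078528) ≈ -22.10 dB
∠G = (72.65°) − (57.99° + 45.00°) = -30.34°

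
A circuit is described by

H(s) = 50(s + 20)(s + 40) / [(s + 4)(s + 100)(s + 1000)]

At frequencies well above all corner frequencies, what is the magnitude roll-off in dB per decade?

Each pole contributes −20 dB/decade at high frequency; each zero contributes +20 dB/decade.
Net: 2 zero(s) − 3 pole(s) → -20 dB/decade.

-20 dB/decade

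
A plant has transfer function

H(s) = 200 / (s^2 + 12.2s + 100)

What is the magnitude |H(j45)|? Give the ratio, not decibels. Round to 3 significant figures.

0.0999

At s = jω = j45:
quadratic: (j45)² + 12.2·j45 + 100 = -1925 + j549 → |·| ≈ 2001.8, ∠ ≈ 164.08°
|H| = 200 / 2001.8 ≈ 0.09991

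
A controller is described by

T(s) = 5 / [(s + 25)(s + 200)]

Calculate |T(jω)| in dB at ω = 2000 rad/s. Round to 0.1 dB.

At s = jω = j2000:
pole (s+25): 25 + j2000 → |·| = √(25²+2000²) = √4000625 ≈ 2000.2, ∠ = arctan(2000/25) ≈ 89.28°
pole (s+200): 200 + j2000 → |·| = √(200²+2000²) = √4040000 ≈ 2010, ∠ = arctan(2000/200) ≈ 84.29°
|T| = 5 / 4.0204e+06 ≈ 1.2437e-06
Gain = 20 log₁₀(1.2437e-06) ≈ -118.11 dB

-118.1 dB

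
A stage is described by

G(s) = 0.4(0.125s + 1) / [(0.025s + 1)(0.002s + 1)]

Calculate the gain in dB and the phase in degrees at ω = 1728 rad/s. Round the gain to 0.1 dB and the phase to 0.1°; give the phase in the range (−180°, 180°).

-5.1 dB, -72.8°

At ω = 1728 rad/s:
zero (1 + j1728·0.125) = 1 + j216 → |·| ≈ 216, ∠ ≈ 89.73°
pole (1 + j1728·0.025) = 1 + j43.2 → |·| ≈ 43.212, ∠ ≈ 88.67°
pole (1 + j1728·0.002) = 1 + j3.456 → |·| ≈ 3.5978, ∠ ≈ 73.86°
|G| = 0.4 · 216 / (43.212 · 3.5978) ≈ 0.55574
Gain = 20 log₁₀(0.55574) ≈ -5.10 dB
∠G = (89.73°) − (88.67° + 73.86°) = -72.80°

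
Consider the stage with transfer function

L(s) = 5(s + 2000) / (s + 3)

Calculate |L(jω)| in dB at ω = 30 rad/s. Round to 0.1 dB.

50.4 dB

At s = jω = j30:
zero (s+2000): 2000 + j30 → |·| = √(2000²+30²) = √4000900 ≈ 2000.2, ∠ = arctan(30/2000) ≈ 0.86°
pole (s+3): 3 + j30 → |·| = √(3²+30²) = √909 ≈ 30.15, ∠ = arctan(30/3) ≈ 84.29°
|L| = 5 · 2000.2 / 30.15 ≈ 331.71
Gain = 20 log₁₀(331.71) ≈ 50.42 dB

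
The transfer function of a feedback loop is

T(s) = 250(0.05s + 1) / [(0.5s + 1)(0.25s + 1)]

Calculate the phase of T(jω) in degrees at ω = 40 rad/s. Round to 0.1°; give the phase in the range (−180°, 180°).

-108.0°

At ω = 40 rad/s:
zero (1 + j40·0.05) = 1 + j2 → |·| ≈ 2.2361, ∠ ≈ 63.43°
pole (1 + j40·0.5) = 1 + j20 → |·| ≈ 20.025, ∠ ≈ 87.14°
pole (1 + j40·0.25) = 1 + j10 → |·| ≈ 10.05, ∠ ≈ 84.29°
∠T = (63.43°) − (87.14° + 84.29°) = -108.00°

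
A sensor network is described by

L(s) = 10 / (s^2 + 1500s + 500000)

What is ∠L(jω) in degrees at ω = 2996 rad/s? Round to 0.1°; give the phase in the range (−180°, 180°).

-152.1°

Substitute s = j2996:
Numerator: 10 = 10 + j0
Denominator: (j2996)^2 + 1500(j2996) + 500000 = -8476016 + j4494000
|N| = √(10² + 0²) ≈ 10, ∠N ≈ 0.00°
|D| = √(8476016² + 4494000²) ≈ 9.5937e+06, ∠D ≈ 152.07°
∠L = 0.00° − 152.07° = -152.07°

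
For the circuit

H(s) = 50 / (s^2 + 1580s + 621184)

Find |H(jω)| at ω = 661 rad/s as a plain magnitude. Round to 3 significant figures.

Substitute s = j661:
Numerator: 50 = 50 + j0
Denominator: (j661)^2 + 1580(j661) + 621184 = 184263 + j1044380
|N| = √(50² + 0²) ≈ 50, ∠N ≈ 0.00°
|D| = √(184263² + 1044380²) ≈ 1.0605e+06, ∠D ≈ 79.99°
|H| = 50 / 1.0605e+06 ≈ 4.7148e-05

4.71e-05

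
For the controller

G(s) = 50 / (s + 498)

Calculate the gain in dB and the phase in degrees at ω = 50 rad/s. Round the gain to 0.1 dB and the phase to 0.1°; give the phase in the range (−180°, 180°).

Substitute s = j50:
Numerator: 50 = 50 + j0
Denominator: (j50) + 498 = 498 + j50
|N| = √(50² + 0²) ≈ 50, ∠N ≈ 0.00°
|D| = √(498² + 50²) ≈ 500.5, ∠D ≈ 5.73°
|G| = 50 / 500.5 ≈ 0.0999
Gain = 20 log₁₀(0.0999) ≈ -20.01 dB
∠G = 0.00° − 5.73° = -5.73°

-20.0 dB, -5.7°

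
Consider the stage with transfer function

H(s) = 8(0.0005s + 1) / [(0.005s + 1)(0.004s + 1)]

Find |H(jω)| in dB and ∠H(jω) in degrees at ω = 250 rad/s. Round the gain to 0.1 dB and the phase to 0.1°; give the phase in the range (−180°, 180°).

At ω = 250 rad/s:
zero (1 + j250·0.0005) = 1 + j0.125 → |·| ≈ 1.0078, ∠ ≈ 7.13°
pole (1 + j250·0.005) = 1 + j1.25 → |·| ≈ 1.6008, ∠ ≈ 51.34°
pole (1 + j250·0.004) = 1 + j1 → |·| ≈ 1.4142, ∠ ≈ 45.00°
|H| = 8 · 1.0078 / (1.6008 · 1.4142) ≈ 3.5614
Gain = 20 log₁₀(3.5614) ≈ 11.03 dB
∠H = (7.13°) − (51.34° + 45.00°) = -89.21°

11.0 dB, -89.2°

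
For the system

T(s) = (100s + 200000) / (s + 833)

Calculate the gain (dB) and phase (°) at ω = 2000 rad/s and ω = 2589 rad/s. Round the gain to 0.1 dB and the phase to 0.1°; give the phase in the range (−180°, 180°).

Substitute s = j2000:
Numerator: 100(j2000) + 200000 = 200000 + j200000
Denominator: (j2000) + 833 = 833 + j2000
|N| = √(200000² + 200000²) ≈ 2.8284e+05, ∠N ≈ 45.00°
|D| = √(833² + 2000²) ≈ 2166.5, ∠D ≈ 67.39°
|T| = 2.8284e+05 / 2166.5 ≈ 130.55
Gain = 20 log₁₀(130.55) ≈ 42.32 dB
∠T = 45.00° − 67.39° = -22.39°

Substitute s = j2589:
Numerator: 100(j2589) + 200000 = 200000 + j258900
Denominator: (j2589) + 833 = 833 + j2589
|N| = √(200000² + 258900²) ≈ 3.2715e+05, ∠N ≈ 52.31°
|D| = √(833² + 2589²) ≈ 2719.7, ∠D ≈ 72.16°
|T| = 3.2715e+05 / 2719.7 ≈ 120.29
Gain = 20 log₁₀(120.29) ≈ 41.60 dB
∠T = 52.31° − 72.16° = -19.85°

ω = 2000: 42.3 dB, -22.4°; ω = 2589: 41.6 dB, -19.9°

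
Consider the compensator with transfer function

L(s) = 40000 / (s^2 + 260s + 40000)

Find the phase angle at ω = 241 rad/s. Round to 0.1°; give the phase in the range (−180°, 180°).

-106.1°

At s = jω = j241:
quadratic: (j241)² + 260·j241 + 40000 = -18081 + j62660 → |·| ≈ 65217, ∠ ≈ 106.10°
∠L = 0.00° − 106.10° = -106.10°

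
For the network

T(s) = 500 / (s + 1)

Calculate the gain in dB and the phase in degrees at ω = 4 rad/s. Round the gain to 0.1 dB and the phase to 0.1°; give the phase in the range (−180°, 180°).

Substitute s = j4:
Numerator: 500 = 500 + j0
Denominator: (j4) + 1 = 1 + j4
|N| = √(500² + 0²) ≈ 500, ∠N ≈ 0.00°
|D| = √(1² + 4²) ≈ 4.1231, ∠D ≈ 75.96°
|T| = 500 / 4.1231 ≈ 121.27
Gain = 20 log₁₀(121.27) ≈ 41.68 dB
∠T = 0.00° − 75.96° = -75.96°

41.7 dB, -76.0°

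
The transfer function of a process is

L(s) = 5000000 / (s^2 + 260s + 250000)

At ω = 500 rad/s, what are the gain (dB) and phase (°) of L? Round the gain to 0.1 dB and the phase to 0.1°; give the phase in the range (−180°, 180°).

At s = jω = j500:
quadratic: (j500)² + 260·j500 + 250000 = 0 + j130000 → |·| ≈ 1.3e+05, ∠ ≈ 90.00°
|L| = 5000000 / 1.3e+05 ≈ 38.462
Gain = 20 log₁₀(38.462) ≈ 31.70 dB
∠L = 0.00° − 90.00° = -90.00°

31.7 dB, -90.0°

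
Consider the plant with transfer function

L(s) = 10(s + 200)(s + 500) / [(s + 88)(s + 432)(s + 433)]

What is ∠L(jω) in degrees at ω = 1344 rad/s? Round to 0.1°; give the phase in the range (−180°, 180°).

-79.4°

At s = jω = j1344:
zero (s+200): 200 + j1344 → |·| = √(200²+1344²) = √1846336 ≈ 1358.8, ∠ = arctan(1344/200) ≈ 81.54°
zero (s+500): 500 + j1344 → |·| = √(500²+1344²) = √2056336 ≈ 1434, ∠ = arctan(1344/500) ≈ 69.59°
pole (s+88): 88 + j1344 → |·| = √(88²+1344²) = √1814080 ≈ 1346.9, ∠ = arctan(1344/88) ≈ 86.25°
pole (s+432): 432 + j1344 → |·| = √(432²+1344²) = √1992960 ≈ 1411.7, ∠ = arctan(1344/432) ≈ 72.18°
pole (s+433): 433 + j1344 → |·| = √(433²+1344²) = √1993825 ≈ 1412, ∠ = arctan(1344/433) ≈ 72.14°
∠L = 151.13° − 230.57° = -79.44°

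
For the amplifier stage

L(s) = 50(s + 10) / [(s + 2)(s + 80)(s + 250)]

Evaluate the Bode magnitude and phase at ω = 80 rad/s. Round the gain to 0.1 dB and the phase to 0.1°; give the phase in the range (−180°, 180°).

At s = jω = j80:
zero (s+10): 10 + j80 → |·| = √(10²+80²) = √6500 ≈ 80.623, ∠ = arctan(80/10) ≈ 82.87°
pole (s+2): 2 + j80 → |·| = √(2²+80²) = √6404 ≈ 80.025, ∠ = arctan(80/2) ≈ 88.57°
pole (s+80): 80 + j80 → |·| = √(80²+80²) = √12800 ≈ 113.14, ∠ = arctan(80/80) ≈ 45.00°
pole (s+250): 250 + j80 → |·| = √(250²+80²) = √68900 ≈ 262.49, ∠ = arctan(80/250) ≈ 17.74°
|L| = 50 · 80.623 / 2.3766e+06 ≈ 0.0016962
Gain = 20 log₁₀(0.0016962) ≈ -55.41 dB
∠L = 82.87° − 151.31° = -68.44°

-55.4 dB, -68.4°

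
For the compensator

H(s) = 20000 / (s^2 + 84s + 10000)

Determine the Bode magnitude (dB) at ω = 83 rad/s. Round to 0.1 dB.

8.4 dB

At s = jω = j83:
quadratic: (j83)² + 84·j83 + 10000 = 3111 + j6972 → |·| ≈ 7634.6, ∠ ≈ 65.95°
|H| = 20000 / 7634.6 ≈ 2.6197
Gain = 20 log₁₀(2.6197) ≈ 8.37 dB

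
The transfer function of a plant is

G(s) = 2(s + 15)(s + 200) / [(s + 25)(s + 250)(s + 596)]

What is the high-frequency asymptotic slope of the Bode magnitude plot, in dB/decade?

Each pole contributes −20 dB/decade at high frequency; each zero contributes +20 dB/decade.
Net: 2 zero(s) − 3 pole(s) → -20 dB/decade.

-20 dB/decade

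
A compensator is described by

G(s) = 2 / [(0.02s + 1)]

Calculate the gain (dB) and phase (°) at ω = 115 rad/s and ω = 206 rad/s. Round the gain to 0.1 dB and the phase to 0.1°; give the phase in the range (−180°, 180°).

ω = 115: -2.0 dB, -66.5°; ω = 206: -6.5 dB, -76.4°

At ω = 115 rad/s:
pole (1 + j115·0.02) = 1 + j2.3 → |·| ≈ 2.508, ∠ ≈ 66.50°
|G| = 2 · 1 / (2.508) ≈ 0.79745
Gain = 20 log₁₀(0.79745) ≈ -1.97 dB
∠G = (0°) − (66.50°) = -66.50°

At ω = 206 rad/s:
pole (1 + j206·0.02) = 1 + j4.12 → |·| ≈ 4.2396, ∠ ≈ 76.36°
|G| = 2 · 1 / (4.2396) ≈ 0.47174
Gain = 20 log₁₀(0.47174) ≈ -6.53 dB
∠G = (0°) − (76.36°) = -76.36°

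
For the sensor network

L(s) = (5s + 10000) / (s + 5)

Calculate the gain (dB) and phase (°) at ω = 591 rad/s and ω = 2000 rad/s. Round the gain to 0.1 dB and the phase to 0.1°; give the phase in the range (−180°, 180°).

Substitute s = j591:
Numerator: 5(j591) + 10000 = 10000 + j2955
Denominator: (j591) + 5 = 5 + j591
|N| = √(10000² + 2955²) ≈ 10427, ∠N ≈ 16.46°
|D| = √(5² + 591²) ≈ 591.02, ∠D ≈ 89.52°
|L| = 10427 / 591.02 ≈ 17.642
Gain = 20 log₁₀(17.642) ≈ 24.93 dB
∠L = 16.46° − 89.52° = -73.06°

Substitute s = j2000:
Numerator: 5(j2000) + 10000 = 10000 + j10000
Denominator: (j2000) + 5 = 5 + j2000
|N| = √(10000² + 10000²) ≈ 14142, ∠N ≈ 45.00°
|D| = √(5² + 2000²) ≈ 2000, ∠D ≈ 89.86°
|L| = 14142 / 2000 ≈ 7.071
Gain = 20 log₁₀(7.071) ≈ 16.99 dB
∠L = 45.00° − 89.86° = -44.86°

ω = 591: 24.9 dB, -73.1°; ω = 2000: 17.0 dB, -44.9°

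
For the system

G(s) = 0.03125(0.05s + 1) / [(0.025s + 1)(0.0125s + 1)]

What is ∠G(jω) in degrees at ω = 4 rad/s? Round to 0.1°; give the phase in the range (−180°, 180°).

2.7°

At ω = 4 rad/s:
zero (1 + j4·0.05) = 1 + j0.2 → |·| ≈ 1.0198, ∠ ≈ 11.31°
pole (1 + j4·0.025) = 1 + j0.1 → |·| ≈ 1.005, ∠ ≈ 5.71°
pole (1 + j4·0.0125) = 1 + j0.05 → |·| ≈ 1.0012, ∠ ≈ 2.86°
∠G = (11.31°) − (5.71° + 2.86°) = 2.74°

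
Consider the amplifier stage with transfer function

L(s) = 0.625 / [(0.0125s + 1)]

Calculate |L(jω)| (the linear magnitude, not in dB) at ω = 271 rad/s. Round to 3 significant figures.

0.177

At ω = 271 rad/s:
pole (1 + j271·0.0125) = 1 + j3.3875 → |·| ≈ 3.532, ∠ ≈ 73.55°
|L| = 0.625 · 1 / (3.532) ≈ 0.17695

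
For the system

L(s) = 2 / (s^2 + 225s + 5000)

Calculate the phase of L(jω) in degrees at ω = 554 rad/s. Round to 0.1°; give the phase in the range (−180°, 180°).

-157.6°

Substitute s = j554:
Numerator: 2 = 2 + j0
Denominator: (j554)^2 + 225(j554) + 5000 = -301916 + j124650
|N| = √(2² + 0²) ≈ 2, ∠N ≈ 0.00°
|D| = √(301916² + 124650²) ≈ 3.2664e+05, ∠D ≈ 157.57°
∠L = 0.00° − 157.57° = -157.57°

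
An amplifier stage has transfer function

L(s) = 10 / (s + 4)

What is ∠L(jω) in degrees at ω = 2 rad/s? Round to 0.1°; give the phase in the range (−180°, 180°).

-26.6°

Substitute s = j2:
Numerator: 10 = 10 + j0
Denominator: (j2) + 4 = 4 + j2
|N| = √(10² + 0²) ≈ 10, ∠N ≈ 0.00°
|D| = √(4² + 2²) ≈ 4.4721, ∠D ≈ 26.57°
∠L = 0.00° − 26.57° = -26.57°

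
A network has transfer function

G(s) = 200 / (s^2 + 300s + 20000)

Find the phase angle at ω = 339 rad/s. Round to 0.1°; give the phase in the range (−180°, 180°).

-133.0°

Substitute s = j339:
Numerator: 200 = 200 + j0
Denominator: (j339)^2 + 300(j339) + 20000 = -94921 + j101700
|N| = √(200² + 0²) ≈ 200, ∠N ≈ 0.00°
|D| = √(94921² + 101700²) ≈ 1.3911e+05, ∠D ≈ 133.03°
∠G = 0.00° − 133.03° = -133.03°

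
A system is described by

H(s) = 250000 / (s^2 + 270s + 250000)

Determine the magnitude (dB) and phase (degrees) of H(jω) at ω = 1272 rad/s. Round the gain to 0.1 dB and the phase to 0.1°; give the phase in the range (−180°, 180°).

-15.0 dB, -165.9°

At s = jω = j1272:
quadratic: (j1272)² + 270·j1272 + 250000 = -1367984 + j343440 → |·| ≈ 1.4104e+06, ∠ ≈ 165.91°
|H| = 250000 / 1.4104e+06 ≈ 0.17725
Gain = 20 log₁₀(0.17725) ≈ -15.03 dB
∠H = 0.00° − 165.91° = -165.91°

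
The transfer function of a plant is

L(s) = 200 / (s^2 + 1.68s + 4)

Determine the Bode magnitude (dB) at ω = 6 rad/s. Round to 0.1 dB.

At s = jω = j6:
quadratic: (j6)² + 1.68·j6 + 4 = -32 + j10.08 → |·| ≈ 33.55, ∠ ≈ 162.52°
|L| = 200 / 33.55 ≈ 5.9613
Gain = 20 log₁₀(5.9613) ≈ 15.51 dB

15.5 dB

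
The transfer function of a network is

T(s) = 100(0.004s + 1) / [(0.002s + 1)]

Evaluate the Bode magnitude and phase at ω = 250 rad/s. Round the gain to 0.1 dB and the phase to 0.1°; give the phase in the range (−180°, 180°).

At ω = 250 rad/s:
zero (1 + j250·0.004) = 1 + j1 → |·| ≈ 1.4142, ∠ ≈ 45.00°
pole (1 + j250·0.002) = 1 + j0.5 → |·| ≈ 1.118, ∠ ≈ 26.57°
|T| = 100 · 1.4142 / (1.118) ≈ 126.49
Gain = 20 log₁₀(126.49) ≈ 42.04 dB
∠T = (45.00°) − (26.57°) = 18.43°

42.0 dB, 18.4°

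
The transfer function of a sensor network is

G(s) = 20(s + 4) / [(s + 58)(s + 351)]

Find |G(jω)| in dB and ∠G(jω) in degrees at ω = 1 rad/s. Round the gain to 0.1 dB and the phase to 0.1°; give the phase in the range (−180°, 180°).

At s = jω = j1:
zero (s+4): 4 + j1 → |·| = √(4²+1²) = √17 ≈ 4.1231, ∠ = arctan(1/4) ≈ 14.04°
pole (s+58): 58 + j1 → |·| = √(58²+1²) = √3365 ≈ 58.009, ∠ = arctan(1/58) ≈ 0.99°
pole (s+351): 351 + j1 → |·| = √(351²+1²) = √123202 ≈ 351, ∠ = arctan(1/351) ≈ 0.16°
|G| = 20 · 4.1231 / 20361 ≈ 0.00405
Gain = 20 log₁₀(0.00405) ≈ -47.85 dB
∠G = 14.04° − 1.15° = 12.89°

-47.9 dB, 12.9°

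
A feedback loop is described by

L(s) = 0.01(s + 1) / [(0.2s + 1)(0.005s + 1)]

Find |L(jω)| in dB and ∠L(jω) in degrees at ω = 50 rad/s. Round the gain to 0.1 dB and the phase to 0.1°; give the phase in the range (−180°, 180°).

At ω = 50 rad/s:
zero (1 + j50·1) = 1 + j50 → |·| ≈ 50.01, ∠ ≈ 88.85°
pole (1 + j50·0.2) = 1 + j10 → |·| ≈ 10.05, ∠ ≈ 84.29°
pole (1 + j50·0.005) = 1 + j0.25 → |·| ≈ 1.0308, ∠ ≈ 14.04°
|L| = 0.01 · 50.01 / (10.05 · 1.0308) ≈ 0.048274
Gain = 20 log₁₀(0.048274) ≈ -26.33 dB
∠L = (88.85°) − (84.29° + 14.04°) = -9.48°

-26.3 dB, -9.5°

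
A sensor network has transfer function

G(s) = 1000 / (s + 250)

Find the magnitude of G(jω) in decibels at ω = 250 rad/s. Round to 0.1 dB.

9.0 dB

At s = jω = j250:
pole (s+250): 250 + j250 → |·| = √(250²+250²) = √125000 ≈ 353.55, ∠ = arctan(250/250) ≈ 45.00°
|G| = 1000 / 353.55 ≈ 2.8285
Gain = 20 log₁₀(2.8285) ≈ 9.03 dB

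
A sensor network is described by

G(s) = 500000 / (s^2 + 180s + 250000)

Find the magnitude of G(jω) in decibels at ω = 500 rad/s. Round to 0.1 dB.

14.9 dB

At s = jω = j500:
quadratic: (j500)² + 180·j500 + 250000 = 0 + j90000 → |·| ≈ 90000, ∠ ≈ 90.00°
|G| = 500000 / 90000 ≈ 5.5556
Gain = 20 log₁₀(5.5556) ≈ 14.89 dB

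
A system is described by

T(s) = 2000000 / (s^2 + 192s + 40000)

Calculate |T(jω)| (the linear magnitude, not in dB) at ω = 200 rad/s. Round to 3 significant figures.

52.1

At s = jω = j200:
quadratic: (j200)² + 192·j200 + 40000 = 0 + j38400 → |·| ≈ 38400, ∠ ≈ 90.00°
|T| = 2000000 / 38400 ≈ 52.083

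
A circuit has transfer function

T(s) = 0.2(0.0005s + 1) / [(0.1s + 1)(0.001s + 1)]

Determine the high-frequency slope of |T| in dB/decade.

-20 dB/decade

Each pole contributes −20 dB/decade at high frequency; each zero contributes +20 dB/decade.
Net: 1 zero(s) − 2 pole(s) → -20 dB/decade.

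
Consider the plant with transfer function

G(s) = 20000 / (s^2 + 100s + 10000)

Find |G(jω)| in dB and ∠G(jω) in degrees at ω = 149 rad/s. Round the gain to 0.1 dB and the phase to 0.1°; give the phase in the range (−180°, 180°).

At s = jω = j149:
quadratic: (j149)² + 100·j149 + 10000 = -12201 + j14900 → |·| ≈ 19258, ∠ ≈ 129.31°
|G| = 20000 / 19258 ≈ 1.0385
Gain = 20 log₁₀(1.0385) ≈ 0.33 dB
∠G = 0.00° − 129.31° = -129.31°

0.3 dB, -129.3°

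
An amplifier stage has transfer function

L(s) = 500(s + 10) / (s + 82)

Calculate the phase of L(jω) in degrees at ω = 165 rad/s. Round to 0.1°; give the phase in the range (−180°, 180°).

At s = jω = j165:
zero (s+10): 10 + j165 → |·| = √(10²+165²) = √27325 ≈ 165.3, ∠ = arctan(165/10) ≈ 86.53°
pole (s+82): 82 + j165 → |·| = √(82²+165²) = √33949 ≈ 184.25, ∠ = arctan(165/82) ≈ 63.57°
∠L = 86.53° − 63.57° = 22.96°

23.0°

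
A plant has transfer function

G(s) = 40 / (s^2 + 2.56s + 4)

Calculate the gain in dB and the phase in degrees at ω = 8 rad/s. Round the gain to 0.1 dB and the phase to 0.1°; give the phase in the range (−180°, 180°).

At s = jω = j8:
quadratic: (j8)² + 2.56·j8 + 4 = -60 + j20.48 → |·| ≈ 63.399, ∠ ≈ 161.15°
|G| = 40 / 63.399 ≈ 0.63092
Gain = 20 log₁₀(0.63092) ≈ -4.00 dB
∠G = 0.00° − 161.15° = -161.15°

-4.0 dB, -161.2°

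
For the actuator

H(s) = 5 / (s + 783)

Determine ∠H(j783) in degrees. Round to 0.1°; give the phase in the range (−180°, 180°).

-45.0°

At s = jω = j783:
pole (s+783): 783 + j783 → |·| = √(783²+783²) = √1226178 ≈ 1107.3, ∠ = arctan(783/783) ≈ 45.00°
∠H = 0.00° − 45.00° = -45.00°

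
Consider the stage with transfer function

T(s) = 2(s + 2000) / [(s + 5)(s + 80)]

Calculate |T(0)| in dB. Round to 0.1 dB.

20.0 dB

T(0) = 2·2000 / (5·80) = 10
20 log₁₀(10) ≈ 20.00 dB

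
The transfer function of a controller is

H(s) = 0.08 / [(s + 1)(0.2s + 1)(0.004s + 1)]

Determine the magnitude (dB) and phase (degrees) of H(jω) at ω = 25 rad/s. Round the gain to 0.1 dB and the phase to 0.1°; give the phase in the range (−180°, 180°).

-64.1 dB, -172.1°

At ω = 25 rad/s:
pole (1 + j25·1) = 1 + j25 → |·| ≈ 25.02, ∠ ≈ 87.71°
pole (1 + j25·0.2) = 1 + j5 → |·| ≈ 5.099, ∠ ≈ 78.69°
pole (1 + j25·0.004) = 1 + j0.1 → |·| ≈ 1.005, ∠ ≈ 5.71°
|H| = 0.08 · 1 / (25.02 · 5.099 · 1.005) ≈ 0.00062395
Gain = 20 log₁₀(0.00062395) ≈ -64.10 dB
∠H = (0°) − (87.71° + 78.69° + 5.71°) = -172.11°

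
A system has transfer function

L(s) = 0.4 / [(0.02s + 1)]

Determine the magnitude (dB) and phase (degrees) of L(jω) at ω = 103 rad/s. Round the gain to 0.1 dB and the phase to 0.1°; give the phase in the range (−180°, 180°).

At ω = 103 rad/s:
pole (1 + j103·0.02) = 1 + j2.06 → |·| ≈ 2.2899, ∠ ≈ 64.11°
|L| = 0.4 · 1 / (2.2899) ≈ 0.17468
Gain = 20 log₁₀(0.17468) ≈ -15.16 dB
∠L = (0°) − (64.11°) = -64.11°

-15.2 dB, -64.1°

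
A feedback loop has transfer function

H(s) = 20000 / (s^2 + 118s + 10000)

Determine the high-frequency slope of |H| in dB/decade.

Each pole contributes −20 dB/decade at high frequency; each zero contributes +20 dB/decade.
Net: 0 zero(s) − 2 pole(s) → -40 dB/decade.

-40 dB/decade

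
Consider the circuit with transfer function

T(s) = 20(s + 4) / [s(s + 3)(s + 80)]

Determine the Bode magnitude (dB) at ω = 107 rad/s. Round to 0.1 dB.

At s = jω = j107:
zero (s+4): 4 + j107 → |·| = √(4²+107²) = √11465 ≈ 107.07, ∠ = arctan(107/4) ≈ 87.86°
pole (s+3): 3 + j107 → |·| = √(3²+107²) = √11458 ≈ 107.04, ∠ = arctan(107/3) ≈ 88.39°
pole (s+80): 80 + j107 → |·| = √(80²+107²) = √17849 ≈ 133.6, ∠ = arctan(107/80) ≈ 53.22°
pole at origin: |s| = 107, ∠ = 90.00° (in denominator)
|T| = 20 · 107.07 / 1.5302e+06 ≈ 0.0013994
Gain = 20 log₁₀(0.0013994) ≈ -57.08 dB

-57.1 dB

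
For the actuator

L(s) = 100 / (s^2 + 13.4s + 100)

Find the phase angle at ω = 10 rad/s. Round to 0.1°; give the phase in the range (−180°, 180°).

-90.0°

At s = jω = j10:
quadratic: (j10)² + 13.4·j10 + 100 = 0 + j134 → |·| ≈ 134, ∠ ≈ 90.00°
∠L = 0.00° − 90.00° = -90.00°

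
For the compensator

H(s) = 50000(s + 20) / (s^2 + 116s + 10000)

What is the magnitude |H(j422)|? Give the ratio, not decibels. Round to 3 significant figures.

121

At s = jω = j422:
zero (s+20): 20 + j422 → |·| = √(20²+422²) = √178484 ≈ 422.47, ∠ = arctan(422/20) ≈ 87.29°
quadratic: (j422)² + 116·j422 + 10000 = -168084 + j48952 → |·| ≈ 1.7507e+05, ∠ ≈ 163.76°
|H| = 50000 · 422.47 / 1.7507e+05 ≈ 120.66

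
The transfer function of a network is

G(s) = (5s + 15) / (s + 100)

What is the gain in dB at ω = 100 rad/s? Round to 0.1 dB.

11.0 dB

Substitute s = j100:
Numerator: 5(j100) + 15 = 15 + j500
Denominator: (j100) + 100 = 100 + j100
|N| = √(15² + 500²) ≈ 500.22, ∠N ≈ 88.28°
|D| = √(100² + 100²) ≈ 141.42, ∠D ≈ 45.00°
|G| = 500.22 / 141.42 ≈ 3.5371
Gain = 20 log₁₀(3.5371) ≈ 10.97 dB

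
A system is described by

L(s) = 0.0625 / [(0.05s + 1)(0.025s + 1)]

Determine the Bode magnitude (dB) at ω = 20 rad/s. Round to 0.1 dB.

-28.1 dB

At ω = 20 rad/s:
pole (1 + j20·0.05) = 1 + j1 → |·| ≈ 1.4142, ∠ ≈ 45.00°
pole (1 + j20·0.025) = 1 + j0.5 → |·| ≈ 1.118, ∠ ≈ 26.57°
|L| = 0.0625 · 1 / (1.4142 · 1.118) ≈ 0.03953
Gain = 20 log₁₀(0.03953) ≈ -28.06 dB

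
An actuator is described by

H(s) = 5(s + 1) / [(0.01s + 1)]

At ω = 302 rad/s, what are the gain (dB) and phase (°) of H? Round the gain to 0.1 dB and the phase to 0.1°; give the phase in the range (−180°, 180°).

At ω = 302 rad/s:
zero (1 + j302·1) = 1 + j302 → |·| ≈ 302, ∠ ≈ 89.81°
pole (1 + j302·0.01) = 1 + j3.02 → |·| ≈ 3.1813, ∠ ≈ 71.68°
|H| = 5 · 302 / (3.1813) ≈ 474.65
Gain = 20 log₁₀(474.65) ≈ 53.53 dB
∠H = (89.81°) − (71.68°) = 18.13°

53.5 dB, 18.1°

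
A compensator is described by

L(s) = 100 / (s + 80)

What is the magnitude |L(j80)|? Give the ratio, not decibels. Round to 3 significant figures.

Substitute s = j80:
Numerator: 100 = 100 + j0
Denominator: (j80) + 80 = 80 + j80
|N| = √(100² + 0²) ≈ 100, ∠N ≈ 0.00°
|D| = √(80² + 80²) ≈ 113.14, ∠D ≈ 45.00°
|L| = 100 / 113.14 ≈ 0.88386

0.884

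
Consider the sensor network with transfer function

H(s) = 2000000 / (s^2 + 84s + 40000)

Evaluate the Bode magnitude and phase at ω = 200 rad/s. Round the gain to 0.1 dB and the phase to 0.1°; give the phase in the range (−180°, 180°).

41.5 dB, -90.0°

At s = jω = j200:
quadratic: (j200)² + 84·j200 + 40000 = 0 + j16800 → |·| ≈ 16800, ∠ ≈ 90.00°
|H| = 2000000 / 16800 ≈ 119.05
Gain = 20 log₁₀(119.05) ≈ 41.51 dB
∠H = 0.00° − 90.00° = -90.00°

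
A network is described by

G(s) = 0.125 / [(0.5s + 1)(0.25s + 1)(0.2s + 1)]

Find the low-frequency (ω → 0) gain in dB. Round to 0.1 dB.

-18.1 dB

G(0) = 0.125 · 1 / 1 = 0.125
20 log₁₀(0.125) ≈ -18.06 dB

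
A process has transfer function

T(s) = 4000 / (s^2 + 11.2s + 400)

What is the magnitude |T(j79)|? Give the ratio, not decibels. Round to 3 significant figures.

At s = jω = j79:
quadratic: (j79)² + 11.2·j79 + 400 = -5841 + j884.8 → |·| ≈ 5907.6, ∠ ≈ 171.39°
|T| = 4000 / 5907.6 ≈ 0.67709

0.677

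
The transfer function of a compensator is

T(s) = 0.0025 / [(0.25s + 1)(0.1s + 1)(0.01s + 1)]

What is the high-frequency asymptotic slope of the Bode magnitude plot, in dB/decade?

Each pole contributes −20 dB/decade at high frequency; each zero contributes +20 dB/decade.
Net: 0 zero(s) − 3 pole(s) → -60 dB/decade.

-60 dB/decade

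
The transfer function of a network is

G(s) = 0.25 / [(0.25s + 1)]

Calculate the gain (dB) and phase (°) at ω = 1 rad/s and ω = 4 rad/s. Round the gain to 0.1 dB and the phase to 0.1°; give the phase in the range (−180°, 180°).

ω = 1: -12.3 dB, -14.0°; ω = 4: -15.1 dB, -45.0°

At ω = 1 rad/s:
pole (1 + j1·0.25) = 1 + j0.25 → |·| ≈ 1.0308, ∠ ≈ 14.04°
|G| = 0.25 · 1 / (1.0308) ≈ 0.24253
Gain = 20 log₁₀(0.24253) ≈ -12.30 dB
∠G = (0°) − (14.04°) = -14.04°

At ω = 4 rad/s:
pole (1 + j4·0.25) = 1 + j1 → |·| ≈ 1.4142, ∠ ≈ 45.00°
|G| = 0.25 · 1 / (1.4142) ≈ 0.17678
Gain = 20 log₁₀(0.17678) ≈ -15.05 dB
∠G = (0°) − (45.00°) = -45.00°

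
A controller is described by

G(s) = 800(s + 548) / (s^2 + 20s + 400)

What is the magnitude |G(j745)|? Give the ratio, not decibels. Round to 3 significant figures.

At s = jω = j745:
zero (s+548): 548 + j745 → |·| = √(548²+745²) = √855329 ≈ 924.84, ∠ = arctan(745/548) ≈ 53.66°
quadratic: (j745)² + 20·j745 + 400 = -554625 + j14900 → |·| ≈ 5.5483e+05, ∠ ≈ 178.46°
|G| = 800 · 924.84 / 5.5483e+05 ≈ 1.3335

1.33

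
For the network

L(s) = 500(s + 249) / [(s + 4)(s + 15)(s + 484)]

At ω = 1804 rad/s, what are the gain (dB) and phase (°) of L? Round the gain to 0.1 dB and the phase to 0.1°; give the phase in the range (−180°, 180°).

At s = jω = j1804:
zero (s+249): 249 + j1804 → |·| = √(249²+1804²) = √3316417 ≈ 1821.1, ∠ = arctan(1804/249) ≈ 82.14°
pole (s+4): 4 + j1804 → |·| = √(4²+1804²) = √3254432 ≈ 1804, ∠ = arctan(1804/4) ≈ 89.87°
pole (s+15): 15 + j1804 → |·| = √(15²+1804²) = √3254641 ≈ 1804.1, ∠ = arctan(1804/15) ≈ 89.52°
pole (s+484): 484 + j1804 → |·| = √(484²+1804²) = √3488672 ≈ 1867.8, ∠ = arctan(1804/484) ≈ 74.98°
|L| = 500 · 1821.1 / 6.0789e+09 ≈ 0.00014979
Gain = 20 log₁₀(0.00014979) ≈ -76.49 dB
∠L = 82.14° − 254.37° = -172.23°

-76.5 dB, -172.2°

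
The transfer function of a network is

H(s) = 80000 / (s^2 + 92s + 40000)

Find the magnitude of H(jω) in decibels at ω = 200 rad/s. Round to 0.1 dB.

At s = jω = j200:
quadratic: (j200)² + 92·j200 + 40000 = 0 + j18400 → |·| ≈ 18400, ∠ ≈ 90.00°
|H| = 80000 / 18400 ≈ 4.3478
Gain = 20 log₁₀(4.3478) ≈ 12.77 dB

12.8 dB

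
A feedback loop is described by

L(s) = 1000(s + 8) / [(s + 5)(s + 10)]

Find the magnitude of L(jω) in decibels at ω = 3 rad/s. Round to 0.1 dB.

42.9 dB

At s = jω = j3:
zero (s+8): 8 + j3 → |·| = √(8²+3²) = √73 ≈ 8.544, ∠ = arctan(3/8) ≈ 20.56°
pole (s+5): 5 + j3 → |·| = √(5²+3²) = √34 ≈ 5.831, ∠ = arctan(3/5) ≈ 30.96°
pole (s+10): 10 + j3 → |·| = √(10²+3²) = √109 ≈ 10.44, ∠ = arctan(3/10) ≈ 16.70°
|L| = 1000 · 8.544 / 60.876 ≈ 140.35
Gain = 20 log₁₀(140.35) ≈ 42.94 dB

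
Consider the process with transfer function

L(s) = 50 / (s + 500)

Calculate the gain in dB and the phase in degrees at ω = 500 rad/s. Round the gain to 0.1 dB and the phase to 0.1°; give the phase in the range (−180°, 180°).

Substitute s = j500:
Numerator: 50 = 50 + j0
Denominator: (j500) + 500 = 500 + j500
|N| = √(50² + 0²) ≈ 50, ∠N ≈ 0.00°
|D| = √(500² + 500²) ≈ 707.11, ∠D ≈ 45.00°
|L| = 50 / 707.11 ≈ 0.07071
Gain = 20 log₁₀(0.07071) ≈ -23.01 dB
∠L = 0.00° − 45.00° = -45.00°

-23.0 dB, -45.0°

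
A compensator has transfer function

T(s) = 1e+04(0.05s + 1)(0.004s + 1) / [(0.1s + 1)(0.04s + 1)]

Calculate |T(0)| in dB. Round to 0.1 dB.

80.0 dB

T(0) = 1e+04 · 1 / 1 = 10000
20 log₁₀(10000) ≈ 80.00 dB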